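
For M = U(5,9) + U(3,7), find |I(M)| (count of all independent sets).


For a direct sum, |I(M1+M2)| = |I(M1)| * |I(M2)|.
|I(U(5,9))| = sum C(9,k) for k=0..5 = 382.
|I(U(3,7))| = sum C(7,k) for k=0..3 = 64.
Total = 382 * 64 = 24448.

24448


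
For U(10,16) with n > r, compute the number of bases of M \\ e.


Deleting e from U(10,16) gives U(10,15) since n > r.
Bases of U(10,15) = C(15,10) = 3003.

3003


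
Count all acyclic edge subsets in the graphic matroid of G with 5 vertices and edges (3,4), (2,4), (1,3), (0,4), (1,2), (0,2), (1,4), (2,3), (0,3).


An independent set in a graphic matroid is an acyclic edge subset.
G has 5 vertices and 9 edges.
Enumerate all 2^9 = 512 subsets, checking for acyclicity.
Total independent sets = 198.

198


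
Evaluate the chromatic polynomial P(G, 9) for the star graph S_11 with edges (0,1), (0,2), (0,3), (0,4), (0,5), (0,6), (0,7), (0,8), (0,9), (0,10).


P(tree, k) = k * (k-1)^(10) for any tree on 11 vertices.
P(9) = 9 * 8^10 = 9 * 1073741824 = 9663676416.

9663676416


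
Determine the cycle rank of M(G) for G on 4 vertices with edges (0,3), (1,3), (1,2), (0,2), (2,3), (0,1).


Cycle rank (nullity) = |E| - r(M) = |E| - (|V| - c).
|E| = 6, |V| = 4, c = 1.
Nullity = 6 - (4 - 1) = 6 - 3 = 3.

3


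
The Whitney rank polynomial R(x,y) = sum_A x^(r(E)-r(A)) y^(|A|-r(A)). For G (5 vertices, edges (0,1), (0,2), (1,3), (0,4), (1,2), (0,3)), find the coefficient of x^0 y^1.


R(x,y) = sum over A in 2^E of x^(r(E)-r(A)) * y^(|A|-r(A)).
G has 5 vertices, 6 edges. r(E) = 4.
Enumerate all 2^6 = 64 subsets.
Count subsets with r(E)-r(A)=0 and |A|-r(A)=1: 5.

5


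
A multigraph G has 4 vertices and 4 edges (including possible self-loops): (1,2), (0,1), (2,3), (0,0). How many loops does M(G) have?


In a graphic matroid, a loop is a self-loop edge (u,u) with rank 0.
Examining all 4 edges for self-loops...
Self-loops found: (0,0)
Number of loops = 1.

1


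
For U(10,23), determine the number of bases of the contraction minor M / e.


Contracting e from U(10,23) gives U(9,22).
Bases of U(9,22) = (22 choose 9) = 497420.

497420


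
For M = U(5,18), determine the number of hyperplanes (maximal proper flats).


Hyperplanes of U(5,18) are flats of rank 4.
In a uniform matroid, these are exactly the (4)-element subsets.
Count = C(18,4) = (18 * 17 * 16 * 15) / (1 * 2 * 3 * 4) = 3060.

3060


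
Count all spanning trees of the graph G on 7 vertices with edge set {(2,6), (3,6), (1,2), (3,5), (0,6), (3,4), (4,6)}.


By Kirchhoff's matrix tree theorem, the number of spanning trees equals
the determinant of any cofactor of the Laplacian matrix L.
G has 7 vertices and 7 edges.
Computing the (6 x 6) cofactor determinant gives 3.

3


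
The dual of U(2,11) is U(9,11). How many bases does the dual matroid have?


The dual of U(r,n) is U(n-r, n) = U(9,11).
Bases of U(9,11) are all (9)-element subsets.
|B(M*)| = C(11,9) = 55.

55


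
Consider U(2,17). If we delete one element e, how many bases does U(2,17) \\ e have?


Deleting e from U(2,17) gives U(2,16) since n > r.
Bases of U(2,16) = C(16,2) = 16! / (2! * 14!) = 120.

120


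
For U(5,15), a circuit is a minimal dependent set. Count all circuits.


In U(5,15), circuits are the (6)-element subsets.
Any set of 6 elements is dependent, and removing any one element gives
an independent set of size 5, so it is a minimal dependent set.
Number of circuits = C(15,6) = 5005.

5005


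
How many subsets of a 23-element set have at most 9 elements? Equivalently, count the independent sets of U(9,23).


Independent sets of U(9,23) are all subsets of size <= 9.
Count = C(23,0) + C(23,1) + C(23,2) + C(23,3) + C(23,4) + C(23,5) + C(23,6) + C(23,7) + C(23,8) + C(23,9)
     = 1 + 23 + 253 + 1771 + 8855 + 33649 + 100947 + 245157 + 490314 + 817190
     = 1698160.

1698160


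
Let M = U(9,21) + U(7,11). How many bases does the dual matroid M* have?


(M1+M2)* = M1* + M2*.
M1* = U(12,21), bases: C(21,12) = 293930.
M2* = U(4,11), bases: C(11,4) = 330.
|B(M*)| = 293930 * 330 = 96996900.

96996900


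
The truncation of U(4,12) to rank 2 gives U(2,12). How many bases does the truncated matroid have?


Truncating U(4,12) to rank 2 gives U(2,12).
Bases of U(2,12) are all 2-element subsets of 12 elements.
Number of bases = C(12,2) = 12! / (2! * 10!) = 66.

66


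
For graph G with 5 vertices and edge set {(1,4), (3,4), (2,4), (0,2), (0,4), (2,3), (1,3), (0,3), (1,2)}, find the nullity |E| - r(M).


Cycle rank (nullity) = |E| - r(M) = |E| - (|V| - c).
|E| = 9, |V| = 5, c = 1.
Nullity = 9 - (5 - 1) = 9 - 4 = 5.

5


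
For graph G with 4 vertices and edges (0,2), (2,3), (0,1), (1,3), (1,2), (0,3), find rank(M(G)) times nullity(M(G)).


r(M) = |V| - c = 4 - 1 = 3.
nullity = |E| - r(M) = 6 - 3 = 3.
Product = 3 * 3 = 9.

9


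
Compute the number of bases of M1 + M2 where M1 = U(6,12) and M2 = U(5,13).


Bases of a direct sum M1 + M2: |B| = |B(M1)| * |B(M2)|.
|B(U(6,12))| = C(12,6) = 924.
|B(U(5,13))| = C(13,5) = 1287.
Total bases = 924 * 1287 = 1189188.

1189188


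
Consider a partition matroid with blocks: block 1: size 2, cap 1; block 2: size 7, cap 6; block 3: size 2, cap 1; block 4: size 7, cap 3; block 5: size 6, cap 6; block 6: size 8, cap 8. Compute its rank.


Rank of a partition matroid = sum of min(|Si|, ci) for each block.
= min(2,1) + min(7,6) + min(2,1) + min(7,3) + min(6,6) + min(8,8)
= 1 + 6 + 1 + 3 + 6 + 8
= 25.

25


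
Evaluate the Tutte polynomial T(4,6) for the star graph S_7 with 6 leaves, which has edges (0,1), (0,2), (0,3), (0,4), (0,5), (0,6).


A star on 7 vertices is a tree with 6 edges.
T(x,y) = x^(6) for any tree.
T(4,6) = 4^6 = 4096.

4096


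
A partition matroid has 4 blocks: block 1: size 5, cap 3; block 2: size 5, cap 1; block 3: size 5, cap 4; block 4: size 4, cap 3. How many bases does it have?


A basis picks exactly ci elements from block i.
Number of bases = product of C(|Si|, ci).
= C(5,3) * C(5,1) * C(5,4) * C(4,3)
= 10 * 5 * 5 * 4
= 1000.

1000


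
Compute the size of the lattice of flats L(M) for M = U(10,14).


Flats of U(10,14): every subset of size < 10 is a flat, plus E itself.
Count = C(14,0) + C(14,1) + C(14,2) + C(14,3) + C(14,4) + C(14,5) + C(14,6) + C(14,7) + C(14,8) + C(14,9) + 1
     = 1 + 14 + 91 + 364 + 1001 + 2002 + 3003 + 3432 + 3003 + 2002 + 1
     = 14914.

14914


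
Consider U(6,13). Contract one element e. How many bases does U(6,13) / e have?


Contracting e from U(6,13) gives U(5,12).
Bases of U(5,12) = C(12,5) = 12! / (5! * 7!) = 792.

792


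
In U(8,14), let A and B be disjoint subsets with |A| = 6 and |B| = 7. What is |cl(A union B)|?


|A union B| = 6 + 7 = 13 (disjoint).
In U(8,14), cl(S) = S if |S| < 8, else cl(S) = E.
Since 13 >= 8, cl(A union B) = E.
|cl(A union B)| = 14.

14


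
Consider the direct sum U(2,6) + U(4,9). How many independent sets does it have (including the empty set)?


For a direct sum, |I(M1+M2)| = |I(M1)| * |I(M2)|.
|I(U(2,6))| = sum C(6,k) for k=0..2 = 22.
|I(U(4,9))| = sum C(9,k) for k=0..4 = 256.
Total = 22 * 256 = 5632.

5632


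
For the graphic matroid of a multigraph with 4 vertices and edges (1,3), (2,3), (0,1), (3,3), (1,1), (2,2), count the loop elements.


In a graphic matroid, a loop is a self-loop edge (u,u) with rank 0.
Examining all 6 edges for self-loops...
Self-loops found: (3,3), (1,1), (2,2)
Number of loops = 3.

3


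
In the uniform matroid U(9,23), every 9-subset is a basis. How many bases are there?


Bases of U(9,23) are all 9-element subsets of the 23-element ground set.
Number of bases = C(23,9).
C(23,9) = 817190.

817190


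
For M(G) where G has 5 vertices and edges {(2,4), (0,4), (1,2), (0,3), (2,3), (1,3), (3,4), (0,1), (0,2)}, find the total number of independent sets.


An independent set in a graphic matroid is an acyclic edge subset.
G has 5 vertices and 9 edges.
Enumerate all 2^9 = 512 subsets, checking for acyclicity.
Total independent sets = 198.

198


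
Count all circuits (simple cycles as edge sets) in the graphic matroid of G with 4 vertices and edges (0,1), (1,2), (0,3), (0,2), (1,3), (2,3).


A circuit in a graphic matroid = edge set of a simple cycle.
G has 4 vertices and 6 edges.
Enumerating all minimal edge subsets forming cycles...
Total circuits found: 7.

7


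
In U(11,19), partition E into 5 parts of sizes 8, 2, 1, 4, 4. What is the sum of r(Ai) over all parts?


r(Ai) = min(|Ai|, 11) for each part.
Sum = min(8,11) + min(2,11) + min(1,11) + min(4,11) + min(4,11)
    = 8 + 2 + 1 + 4 + 4
    = 19.

19


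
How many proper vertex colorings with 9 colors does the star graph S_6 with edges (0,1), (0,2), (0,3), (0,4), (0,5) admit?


P(tree, k) = k * (k-1)^(5) for any tree on 6 vertices.
P(9) = 9 * 8^5 = 9 * 32768 = 294912.

294912


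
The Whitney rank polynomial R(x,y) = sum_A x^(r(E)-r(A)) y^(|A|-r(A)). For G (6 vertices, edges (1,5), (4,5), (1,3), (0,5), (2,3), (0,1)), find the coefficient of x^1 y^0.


R(x,y) = sum over A in 2^E of x^(r(E)-r(A)) * y^(|A|-r(A)).
G has 6 vertices, 6 edges. r(E) = 5.
Enumerate all 2^6 = 64 subsets.
Count subsets with r(E)-r(A)=1 and |A|-r(A)=0: 12.

12


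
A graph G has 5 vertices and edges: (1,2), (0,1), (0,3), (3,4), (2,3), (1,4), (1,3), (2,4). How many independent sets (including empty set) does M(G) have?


An independent set in a graphic matroid is an acyclic edge subset.
G has 5 vertices and 8 edges.
Enumerate all 2^8 = 256 subsets, checking for acyclicity.
Total independent sets = 128.

128


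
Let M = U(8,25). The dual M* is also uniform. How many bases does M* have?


The dual of U(r,n) is U(n-r, n) = U(17,25).
Bases of U(17,25) are all (17)-element subsets.
|B(M*)| = C(25,17) = 25! / (17! * 8!) = 1081575.

1081575


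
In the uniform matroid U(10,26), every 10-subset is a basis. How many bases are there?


Bases of U(10,26) are all 10-element subsets of the 26-element ground set.
Number of bases = C(26,10).
(26 choose 10) = 5311735.

5311735


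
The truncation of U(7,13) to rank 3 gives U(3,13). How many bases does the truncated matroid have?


Truncating U(7,13) to rank 3 gives U(3,13).
Bases of U(3,13) are all 3-element subsets of 13 elements.
Number of bases = C(13,3) = (13 * 12 * 11) / (1 * 2 * 3) = 286.

286


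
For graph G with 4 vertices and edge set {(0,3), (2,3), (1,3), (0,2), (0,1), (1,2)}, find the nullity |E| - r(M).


Cycle rank (nullity) = |E| - r(M) = |E| - (|V| - c).
|E| = 6, |V| = 4, c = 1.
Nullity = 6 - (4 - 1) = 6 - 3 = 3.

3


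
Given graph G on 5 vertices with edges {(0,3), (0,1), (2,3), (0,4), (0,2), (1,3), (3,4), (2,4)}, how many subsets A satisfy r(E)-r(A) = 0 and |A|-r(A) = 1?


R(x,y) = sum over A in 2^E of x^(r(E)-r(A)) * y^(|A|-r(A)).
G has 5 vertices, 8 edges. r(E) = 4.
Enumerate all 2^8 = 256 subsets.
Count subsets with r(E)-r(A)=0 and |A|-r(A)=1: 48.

48


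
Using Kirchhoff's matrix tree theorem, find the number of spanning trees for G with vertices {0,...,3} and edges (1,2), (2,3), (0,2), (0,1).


By Kirchhoff's matrix tree theorem, the number of spanning trees equals
the determinant of any cofactor of the Laplacian matrix L.
G has 4 vertices and 4 edges.
Computing the (3 x 3) cofactor determinant gives 3.

3


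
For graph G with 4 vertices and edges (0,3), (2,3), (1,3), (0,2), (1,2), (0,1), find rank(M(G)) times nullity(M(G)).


r(M) = |V| - c = 4 - 1 = 3.
nullity = |E| - r(M) = 6 - 3 = 3.
Product = 3 * 3 = 9.

9


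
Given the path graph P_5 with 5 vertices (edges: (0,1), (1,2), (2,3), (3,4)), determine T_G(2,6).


A path on 5 vertices is a tree with 4 edges.
T(x,y) = x^(4) for any tree.
T(2,6) = 2^4 = 16.

16


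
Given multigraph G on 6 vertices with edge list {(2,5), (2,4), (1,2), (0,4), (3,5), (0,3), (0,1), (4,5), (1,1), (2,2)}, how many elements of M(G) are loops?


In a graphic matroid, a loop is a self-loop edge (u,u) with rank 0.
Examining all 10 edges for self-loops...
Self-loops found: (1,1), (2,2)
Number of loops = 2.

2


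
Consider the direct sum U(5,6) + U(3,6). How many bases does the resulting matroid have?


Bases of a direct sum M1 + M2: |B| = |B(M1)| * |B(M2)|.
|B(U(5,6))| = C(6,5) = 6.
|B(U(3,6))| = C(6,3) = 20.
Total bases = 6 * 20 = 120.

120


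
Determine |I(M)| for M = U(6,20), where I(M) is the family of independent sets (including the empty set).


Independent sets of U(6,20) are all subsets of size <= 6.
Count = (20 choose 0) + (20 choose 1) + (20 choose 2) + (20 choose 3) + (20 choose 4) + (20 choose 5) + (20 choose 6)
     = 1 + 20 + 190 + 1140 + 4845 + 15504 + 38760
     = 60460.

60460


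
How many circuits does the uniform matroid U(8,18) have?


In U(8,18), circuits are the (9)-element subsets.
Any set of 9 elements is dependent, and removing any one element gives
an independent set of size 8, so it is a minimal dependent set.
Number of circuits = (18 choose 9) = 48620.

48620


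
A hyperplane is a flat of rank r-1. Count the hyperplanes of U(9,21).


Hyperplanes of U(9,21) are flats of rank 8.
In a uniform matroid, these are exactly the (8)-element subsets.
Count = (21 choose 8) = 203490.

203490


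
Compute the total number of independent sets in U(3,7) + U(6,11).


For a direct sum, |I(M1+M2)| = |I(M1)| * |I(M2)|.
|I(U(3,7))| = sum C(7,k) for k=0..3 = 64.
|I(U(6,11))| = sum C(11,k) for k=0..6 = 1486.
Total = 64 * 1486 = 95104.

95104


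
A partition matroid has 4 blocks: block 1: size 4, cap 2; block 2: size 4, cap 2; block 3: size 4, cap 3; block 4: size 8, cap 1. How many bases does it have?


A basis picks exactly ci elements from block i.
Number of bases = product of C(|Si|, ci).
= C(4,2) * C(4,2) * C(4,3) * C(8,1)
= 6 * 6 * 4 * 8
= 1152.

1152


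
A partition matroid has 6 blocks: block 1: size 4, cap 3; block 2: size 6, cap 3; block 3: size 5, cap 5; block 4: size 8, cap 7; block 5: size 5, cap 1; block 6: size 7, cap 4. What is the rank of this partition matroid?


Rank of a partition matroid = sum of min(|Si|, ci) for each block.
= min(4,3) + min(6,3) + min(5,5) + min(8,7) + min(5,1) + min(7,4)
= 3 + 3 + 5 + 7 + 1 + 4
= 23.

23


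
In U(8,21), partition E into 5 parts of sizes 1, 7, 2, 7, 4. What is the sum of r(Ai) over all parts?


r(Ai) = min(|Ai|, 8) for each part.
Sum = min(1,8) + min(7,8) + min(2,8) + min(7,8) + min(4,8)
    = 1 + 7 + 2 + 7 + 4
    = 21.

21


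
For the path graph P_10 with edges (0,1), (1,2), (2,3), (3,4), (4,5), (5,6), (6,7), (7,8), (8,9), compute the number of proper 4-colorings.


P(P_10, k) = k * (k-1)^(9).
P(4) = 4 * 3^9 = 4 * 19683 = 78732.

78732


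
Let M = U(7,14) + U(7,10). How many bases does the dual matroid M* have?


(M1+M2)* = M1* + M2*.
M1* = U(7,14), bases: C(14,7) = 3432.
M2* = U(3,10), bases: C(10,3) = 120.
|B(M*)| = 3432 * 120 = 411840.

411840


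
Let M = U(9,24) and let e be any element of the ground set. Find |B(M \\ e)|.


Deleting e from U(9,24) gives U(9,23) since n > r.
Bases of U(9,23) = C(23,9) = 817190.

817190


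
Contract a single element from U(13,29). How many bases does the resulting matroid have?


Contracting e from U(13,29) gives U(12,28).
Bases of U(12,28) = C(28,12) = 30421755.

30421755


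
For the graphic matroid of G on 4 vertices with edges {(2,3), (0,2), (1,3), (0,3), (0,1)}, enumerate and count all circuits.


A circuit in a graphic matroid = edge set of a simple cycle.
G has 4 vertices and 5 edges.
Enumerating all minimal edge subsets forming cycles...
Total circuits found: 3.

3


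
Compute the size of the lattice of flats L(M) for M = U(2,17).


Flats of U(2,17): every subset of size < 2 is a flat, plus E itself.
Count = C(17,0) + C(17,1) + 1
     = 1 + 17 + 1
     = 19.

19


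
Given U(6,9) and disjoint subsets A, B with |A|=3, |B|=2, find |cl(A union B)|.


|A union B| = 3 + 2 = 5 (disjoint).
In U(6,9), cl(S) = S if |S| < 6, else cl(S) = E.
Since 5 < 6, cl(A union B) = A union B.
|cl(A union B)| = 5.

5


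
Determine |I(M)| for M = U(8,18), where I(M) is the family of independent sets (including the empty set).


Independent sets of U(8,18) are all subsets of size <= 8.
Count = C(18,0) + C(18,1) + C(18,2) + C(18,3) + C(18,4) + C(18,5) + C(18,6) + C(18,7) + C(18,8)
     = 1 + 18 + 153 + 816 + 3060 + 8568 + 18564 + 31824 + 43758
     = 106762.

106762


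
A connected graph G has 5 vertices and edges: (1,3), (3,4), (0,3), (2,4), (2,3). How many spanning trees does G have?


By Kirchhoff's matrix tree theorem, the number of spanning trees equals
the determinant of any cofactor of the Laplacian matrix L.
G has 5 vertices and 5 edges.
Computing the (4 x 4) cofactor determinant gives 3.

3


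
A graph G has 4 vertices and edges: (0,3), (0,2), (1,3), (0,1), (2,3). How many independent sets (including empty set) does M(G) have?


An independent set in a graphic matroid is an acyclic edge subset.
G has 4 vertices and 5 edges.
Enumerate all 2^5 = 32 subsets, checking for acyclicity.
Total independent sets = 24.

24


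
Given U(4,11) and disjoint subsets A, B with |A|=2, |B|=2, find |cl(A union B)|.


|A union B| = 2 + 2 = 4 (disjoint).
In U(4,11), cl(S) = S if |S| < 4, else cl(S) = E.
Since 4 >= 4, cl(A union B) = E.
|cl(A union B)| = 11.

11


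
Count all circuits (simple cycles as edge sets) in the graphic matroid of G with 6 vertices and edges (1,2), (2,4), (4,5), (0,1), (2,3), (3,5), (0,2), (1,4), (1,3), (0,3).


A circuit in a graphic matroid = edge set of a simple cycle.
G has 6 vertices and 10 edges.
Enumerating all minimal edge subsets forming cycles...
Total circuits found: 22.

22


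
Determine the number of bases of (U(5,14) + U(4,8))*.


(M1+M2)* = M1* + M2*.
M1* = U(9,14), bases: C(14,9) = 2002.
M2* = U(4,8), bases: C(8,4) = 70.
|B(M*)| = 2002 * 70 = 140140.

140140


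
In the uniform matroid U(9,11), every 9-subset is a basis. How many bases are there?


Bases of U(9,11) are all 9-element subsets of the 11-element ground set.
Number of bases = C(11,9).
C(11,9) = 55.

55


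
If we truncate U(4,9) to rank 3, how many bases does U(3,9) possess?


Truncating U(4,9) to rank 3 gives U(3,9).
Bases of U(3,9) are all 3-element subsets of 9 elements.
Number of bases = C(9,3) = (9 * 8 * 7) / (1 * 2 * 3) = 84.

84


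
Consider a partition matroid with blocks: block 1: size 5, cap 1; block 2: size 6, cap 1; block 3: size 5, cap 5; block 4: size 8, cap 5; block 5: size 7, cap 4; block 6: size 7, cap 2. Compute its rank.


Rank of a partition matroid = sum of min(|Si|, ci) for each block.
= min(5,1) + min(6,1) + min(5,5) + min(8,5) + min(7,4) + min(7,2)
= 1 + 1 + 5 + 5 + 4 + 2
= 18.

18


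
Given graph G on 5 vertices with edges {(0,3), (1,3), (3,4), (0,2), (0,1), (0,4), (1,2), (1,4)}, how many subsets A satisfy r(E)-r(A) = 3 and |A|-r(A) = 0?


R(x,y) = sum over A in 2^E of x^(r(E)-r(A)) * y^(|A|-r(A)).
G has 5 vertices, 8 edges. r(E) = 4.
Enumerate all 2^8 = 256 subsets.
Count subsets with r(E)-r(A)=3 and |A|-r(A)=0: 8.

8


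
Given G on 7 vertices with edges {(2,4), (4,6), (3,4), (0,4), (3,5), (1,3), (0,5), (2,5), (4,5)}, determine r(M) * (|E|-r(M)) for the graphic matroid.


r(M) = |V| - c = 7 - 1 = 6.
nullity = |E| - r(M) = 9 - 6 = 3.
Product = 6 * 3 = 18.

18


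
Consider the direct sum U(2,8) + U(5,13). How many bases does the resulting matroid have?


Bases of a direct sum M1 + M2: |B| = |B(M1)| * |B(M2)|.
|B(U(2,8))| = C(8,2) = 28.
|B(U(5,13))| = C(13,5) = 1287.
Total bases = 28 * 1287 = 36036.

36036


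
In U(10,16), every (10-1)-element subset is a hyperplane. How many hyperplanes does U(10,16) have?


Hyperplanes of U(10,16) are flats of rank 9.
In a uniform matroid, these are exactly the (9)-element subsets.
Count = (16 choose 9) = 11440.

11440


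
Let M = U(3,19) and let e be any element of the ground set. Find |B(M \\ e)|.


Deleting e from U(3,19) gives U(3,18) since n > r.
Bases of U(3,18) = (18 choose 3) = 816.

816


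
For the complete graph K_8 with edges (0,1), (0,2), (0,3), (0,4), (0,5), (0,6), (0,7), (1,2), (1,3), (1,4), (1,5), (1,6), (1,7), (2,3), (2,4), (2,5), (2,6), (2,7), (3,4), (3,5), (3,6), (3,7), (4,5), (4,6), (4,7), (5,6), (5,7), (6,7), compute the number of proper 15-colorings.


P(K_8, k) = k(k-1)(k-2)...(k-7).
P(15) = (15) * (14) * (13) * (12) * (11) * (10) * (9) * (8) = 259459200.

259459200


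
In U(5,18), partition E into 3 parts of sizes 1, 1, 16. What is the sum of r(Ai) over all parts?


r(Ai) = min(|Ai|, 5) for each part.
Sum = min(1,5) + min(1,5) + min(16,5)
    = 1 + 1 + 5
    = 7.

7


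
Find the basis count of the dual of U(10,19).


The dual of U(r,n) is U(n-r, n) = U(9,19).
Bases of U(9,19) are all (9)-element subsets.
|B(M*)| = C(19,9) = 92378.

92378


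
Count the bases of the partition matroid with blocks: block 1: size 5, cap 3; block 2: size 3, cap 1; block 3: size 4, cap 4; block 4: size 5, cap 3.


A basis picks exactly ci elements from block i.
Number of bases = product of C(|Si|, ci).
= C(5,3) * C(3,1) * C(4,4) * C(5,3)
= 10 * 3 * 1 * 10
= 300.

300


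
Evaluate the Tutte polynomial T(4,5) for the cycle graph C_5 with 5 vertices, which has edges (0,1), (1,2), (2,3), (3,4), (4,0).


T(C_5; x,y) = x + x^2 + ... + x^(4) + y.
T(4,5) = 4^1 + 4^2 + 4^3 + 4^4 + 5
= 4 + 16 + 64 + 256 + 5
= 345.

345


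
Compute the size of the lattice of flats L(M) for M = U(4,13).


Flats of U(4,13): every subset of size < 4 is a flat, plus E itself.
Count = (13 choose 0) + (13 choose 1) + (13 choose 2) + (13 choose 3) + 1
     = 1 + 13 + 78 + 286 + 1
     = 379.

379


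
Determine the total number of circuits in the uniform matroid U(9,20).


In U(9,20), circuits are the (10)-element subsets.
Any set of 10 elements is dependent, and removing any one element gives
an independent set of size 9, so it is a minimal dependent set.
Number of circuits = C(20,10) = 184756.

184756


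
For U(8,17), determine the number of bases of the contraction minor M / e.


Contracting e from U(8,17) gives U(7,16).
Bases of U(7,16) = C(16,7) = 16! / (7! * 9!) = 11440.

11440


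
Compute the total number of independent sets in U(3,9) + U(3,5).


For a direct sum, |I(M1+M2)| = |I(M1)| * |I(M2)|.
|I(U(3,9))| = sum C(9,k) for k=0..3 = 130.
|I(U(3,5))| = sum C(5,k) for k=0..3 = 26.
Total = 130 * 26 = 3380.

3380


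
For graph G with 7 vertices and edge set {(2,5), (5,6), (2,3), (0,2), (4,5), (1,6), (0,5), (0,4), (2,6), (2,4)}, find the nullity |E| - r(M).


Cycle rank (nullity) = |E| - r(M) = |E| - (|V| - c).
|E| = 10, |V| = 7, c = 1.
Nullity = 10 - (7 - 1) = 10 - 6 = 4.

4


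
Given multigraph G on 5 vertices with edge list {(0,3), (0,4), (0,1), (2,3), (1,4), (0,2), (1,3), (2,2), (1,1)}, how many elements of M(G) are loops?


In a graphic matroid, a loop is a self-loop edge (u,u) with rank 0.
Examining all 9 edges for self-loops...
Self-loops found: (2,2), (1,1)
Number of loops = 2.

2


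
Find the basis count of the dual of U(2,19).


The dual of U(r,n) is U(n-r, n) = U(17,19).
Bases of U(17,19) are all (17)-element subsets.
|B(M*)| = C(19,17) = 19! / (17! * 2!) = 171.

171


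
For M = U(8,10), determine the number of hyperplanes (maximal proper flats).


Hyperplanes of U(8,10) are flats of rank 7.
In a uniform matroid, these are exactly the (7)-element subsets.
Count = C(10,7) = 10! / (7! * 3!) = 120.

120


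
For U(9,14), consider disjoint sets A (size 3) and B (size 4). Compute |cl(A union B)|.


|A union B| = 3 + 4 = 7 (disjoint).
In U(9,14), cl(S) = S if |S| < 9, else cl(S) = E.
Since 7 < 9, cl(A union B) = A union B.
|cl(A union B)| = 7.

7


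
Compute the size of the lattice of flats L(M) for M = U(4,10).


Flats of U(4,10): every subset of size < 4 is a flat, plus E itself.
Count = (10 choose 0) + (10 choose 1) + (10 choose 2) + (10 choose 3) + 1
     = 1 + 10 + 45 + 120 + 1
     = 177.

177


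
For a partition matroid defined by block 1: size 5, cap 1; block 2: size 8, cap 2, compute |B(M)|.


A basis picks exactly ci elements from block i.
Number of bases = product of C(|Si|, ci).
= C(5,1) * C(8,2)
= 5 * 28
= 140.

140


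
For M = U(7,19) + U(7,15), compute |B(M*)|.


(M1+M2)* = M1* + M2*.
M1* = U(12,19), bases: C(19,12) = 50388.
M2* = U(8,15), bases: C(15,8) = 6435.
|B(M*)| = 50388 * 6435 = 324246780.

324246780


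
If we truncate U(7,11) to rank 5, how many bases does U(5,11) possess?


Truncating U(7,11) to rank 5 gives U(5,11).
Bases of U(5,11) are all 5-element subsets of 11 elements.
Number of bases = C(11,5) = 462.

462


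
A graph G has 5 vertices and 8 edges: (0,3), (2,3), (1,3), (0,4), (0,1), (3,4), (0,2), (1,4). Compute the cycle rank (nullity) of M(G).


Cycle rank (nullity) = |E| - r(M) = |E| - (|V| - c).
|E| = 8, |V| = 5, c = 1.
Nullity = 8 - (5 - 1) = 8 - 4 = 4.

4


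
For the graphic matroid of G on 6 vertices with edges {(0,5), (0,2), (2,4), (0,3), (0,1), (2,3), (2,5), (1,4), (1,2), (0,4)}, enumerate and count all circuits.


A circuit in a graphic matroid = edge set of a simple cycle.
G has 6 vertices and 10 edges.
Enumerating all minimal edge subsets forming cycles...
Total circuits found: 18.

18


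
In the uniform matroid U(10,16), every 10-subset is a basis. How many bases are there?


Bases of U(10,16) are all 10-element subsets of the 16-element ground set.
Number of bases = C(16,10).
C(16,10) = 16! / (10! * 6!) = 8008.

8008


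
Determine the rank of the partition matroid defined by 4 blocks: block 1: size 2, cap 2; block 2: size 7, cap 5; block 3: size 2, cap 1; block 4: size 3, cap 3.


Rank of a partition matroid = sum of min(|Si|, ci) for each block.
= min(2,2) + min(7,5) + min(2,1) + min(3,3)
= 2 + 5 + 1 + 3
= 11.

11


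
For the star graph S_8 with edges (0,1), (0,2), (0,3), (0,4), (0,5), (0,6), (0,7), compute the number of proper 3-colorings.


P(tree, k) = k * (k-1)^(7) for any tree on 8 vertices.
P(3) = 3 * 2^7 = 3 * 128 = 384.

384


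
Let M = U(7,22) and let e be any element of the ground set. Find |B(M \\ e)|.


Deleting e from U(7,22) gives U(7,21) since n > r.
Bases of U(7,21) = C(21,7) = 21! / (7! * 14!) = 116280.

116280


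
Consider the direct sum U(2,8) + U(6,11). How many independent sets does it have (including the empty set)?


For a direct sum, |I(M1+M2)| = |I(M1)| * |I(M2)|.
|I(U(2,8))| = sum C(8,k) for k=0..2 = 37.
|I(U(6,11))| = sum C(11,k) for k=0..6 = 1486.
Total = 37 * 1486 = 54982.

54982


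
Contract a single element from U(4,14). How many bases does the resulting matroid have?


Contracting e from U(4,14) gives U(3,13).
Bases of U(3,13) = C(13,3) = (13 * 12 * 11) / (1 * 2 * 3) = 286.

286


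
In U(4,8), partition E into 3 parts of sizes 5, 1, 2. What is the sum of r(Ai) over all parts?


r(Ai) = min(|Ai|, 4) for each part.
Sum = min(5,4) + min(1,4) + min(2,4)
    = 4 + 1 + 2
    = 7.

7


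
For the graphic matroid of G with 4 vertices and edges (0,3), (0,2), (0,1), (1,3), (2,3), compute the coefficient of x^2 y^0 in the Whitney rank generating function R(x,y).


R(x,y) = sum over A in 2^E of x^(r(E)-r(A)) * y^(|A|-r(A)).
G has 4 vertices, 5 edges. r(E) = 3.
Enumerate all 2^5 = 32 subsets.
Count subsets with r(E)-r(A)=2 and |A|-r(A)=0: 5.

5


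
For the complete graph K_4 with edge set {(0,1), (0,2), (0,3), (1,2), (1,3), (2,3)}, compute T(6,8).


T(K_4; x,y) = x^3 + 3x^2 + 4xy + 2x + y^3 + 3y^2 + 2y.
Substituting x=6, y=8:
= 216 + 108 + 192 + 12 + 512 + 192 + 16
= 1248.

1248


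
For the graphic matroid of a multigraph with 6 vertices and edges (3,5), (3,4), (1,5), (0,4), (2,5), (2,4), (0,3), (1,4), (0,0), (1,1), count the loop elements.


In a graphic matroid, a loop is a self-loop edge (u,u) with rank 0.
Examining all 10 edges for self-loops...
Self-loops found: (0,0), (1,1)
Number of loops = 2.

2


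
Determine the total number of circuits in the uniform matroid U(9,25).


In U(9,25), circuits are the (10)-element subsets.
Any set of 10 elements is dependent, and removing any one element gives
an independent set of size 9, so it is a minimal dependent set.
Number of circuits = C(25,10) = 3268760.

3268760


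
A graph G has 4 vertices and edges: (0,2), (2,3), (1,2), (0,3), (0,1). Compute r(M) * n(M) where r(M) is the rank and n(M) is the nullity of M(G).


r(M) = |V| - c = 4 - 1 = 3.
nullity = |E| - r(M) = 5 - 3 = 2.
Product = 3 * 2 = 6.

6


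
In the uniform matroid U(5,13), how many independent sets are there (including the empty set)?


Independent sets of U(5,13) are all subsets of size <= 5.
Count = (13 choose 0) + (13 choose 1) + (13 choose 2) + (13 choose 3) + (13 choose 4) + (13 choose 5)
     = 1 + 13 + 78 + 286 + 715 + 1287
     = 2380.

2380


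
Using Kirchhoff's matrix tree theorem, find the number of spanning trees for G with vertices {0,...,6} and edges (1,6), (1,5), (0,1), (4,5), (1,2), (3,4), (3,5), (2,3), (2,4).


By Kirchhoff's matrix tree theorem, the number of spanning trees equals
the determinant of any cofactor of the Laplacian matrix L.
G has 7 vertices and 9 edges.
Computing the (6 x 6) cofactor determinant gives 24.

24


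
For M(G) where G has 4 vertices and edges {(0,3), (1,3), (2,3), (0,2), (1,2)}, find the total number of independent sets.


An independent set in a graphic matroid is an acyclic edge subset.
G has 4 vertices and 5 edges.
Enumerate all 2^5 = 32 subsets, checking for acyclicity.
Total independent sets = 24.

24


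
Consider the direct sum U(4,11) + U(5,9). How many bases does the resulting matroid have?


Bases of a direct sum M1 + M2: |B| = |B(M1)| * |B(M2)|.
|B(U(4,11))| = C(11,4) = 330.
|B(U(5,9))| = C(9,5) = 126.
Total bases = 330 * 126 = 41580.

41580


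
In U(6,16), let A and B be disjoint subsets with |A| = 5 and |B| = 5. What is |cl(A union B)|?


|A union B| = 5 + 5 = 10 (disjoint).
In U(6,16), cl(S) = S if |S| < 6, else cl(S) = E.
Since 10 >= 6, cl(A union B) = E.
|cl(A union B)| = 16.

16


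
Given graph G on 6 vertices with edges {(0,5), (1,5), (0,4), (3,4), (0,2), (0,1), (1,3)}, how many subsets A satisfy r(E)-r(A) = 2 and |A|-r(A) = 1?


R(x,y) = sum over A in 2^E of x^(r(E)-r(A)) * y^(|A|-r(A)).
G has 6 vertices, 7 edges. r(E) = 5.
Enumerate all 2^7 = 128 subsets.
Count subsets with r(E)-r(A)=2 and |A|-r(A)=1: 5.

5


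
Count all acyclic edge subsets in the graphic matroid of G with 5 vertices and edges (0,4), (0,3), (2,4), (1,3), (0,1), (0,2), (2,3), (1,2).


An independent set in a graphic matroid is an acyclic edge subset.
G has 5 vertices and 8 edges.
Enumerate all 2^8 = 256 subsets, checking for acyclicity.
Total independent sets = 128.

128


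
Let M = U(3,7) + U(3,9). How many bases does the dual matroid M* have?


(M1+M2)* = M1* + M2*.
M1* = U(4,7), bases: C(7,4) = 35.
M2* = U(6,9), bases: C(9,6) = 84.
|B(M*)| = 35 * 84 = 2940.

2940


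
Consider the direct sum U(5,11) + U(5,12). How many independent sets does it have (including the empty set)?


For a direct sum, |I(M1+M2)| = |I(M1)| * |I(M2)|.
|I(U(5,11))| = sum C(11,k) for k=0..5 = 1024.
|I(U(5,12))| = sum C(12,k) for k=0..5 = 1586.
Total = 1024 * 1586 = 1624064.

1624064


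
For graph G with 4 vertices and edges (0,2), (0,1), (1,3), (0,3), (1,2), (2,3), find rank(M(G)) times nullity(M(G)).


r(M) = |V| - c = 4 - 1 = 3.
nullity = |E| - r(M) = 6 - 3 = 3.
Product = 3 * 3 = 9.

9


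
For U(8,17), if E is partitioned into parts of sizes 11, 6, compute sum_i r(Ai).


r(Ai) = min(|Ai|, 8) for each part.
Sum = min(11,8) + min(6,8)
    = 8 + 6
    = 14.

14


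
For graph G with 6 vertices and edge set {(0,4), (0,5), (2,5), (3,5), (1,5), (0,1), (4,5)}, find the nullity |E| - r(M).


Cycle rank (nullity) = |E| - r(M) = |E| - (|V| - c).
|E| = 7, |V| = 6, c = 1.
Nullity = 7 - (6 - 1) = 7 - 5 = 2.

2


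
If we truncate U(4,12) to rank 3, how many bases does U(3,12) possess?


Truncating U(4,12) to rank 3 gives U(3,12).
Bases of U(3,12) are all 3-element subsets of 12 elements.
Number of bases = C(12,3) = (12 * 11 * 10) / (1 * 2 * 3) = 220.

220


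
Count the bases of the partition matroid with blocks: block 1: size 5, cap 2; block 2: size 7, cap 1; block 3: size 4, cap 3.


A basis picks exactly ci elements from block i.
Number of bases = product of C(|Si|, ci).
= C(5,2) * C(7,1) * C(4,3)
= 10 * 7 * 4
= 280.

280


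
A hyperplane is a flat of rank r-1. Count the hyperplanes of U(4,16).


Hyperplanes of U(4,16) are flats of rank 3.
In a uniform matroid, these are exactly the (3)-element subsets.
Count = (16 choose 3) = 560.

560


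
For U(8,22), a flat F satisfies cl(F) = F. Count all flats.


Flats of U(8,22): every subset of size < 8 is a flat, plus E itself.
Count = (22 choose 0) + (22 choose 1) + (22 choose 2) + (22 choose 3) + (22 choose 4) + (22 choose 5) + (22 choose 6) + (22 choose 7) + 1
     = 1 + 22 + 231 + 1540 + 7315 + 26334 + 74613 + 170544 + 1
     = 280601.

280601


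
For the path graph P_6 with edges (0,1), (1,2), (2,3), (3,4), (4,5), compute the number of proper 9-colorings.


P(P_6, k) = k * (k-1)^(5).
P(9) = 9 * 8^5 = 9 * 32768 = 294912.

294912


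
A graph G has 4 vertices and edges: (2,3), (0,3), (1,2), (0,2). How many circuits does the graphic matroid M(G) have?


A circuit in a graphic matroid = edge set of a simple cycle.
G has 4 vertices and 4 edges.
Enumerating all minimal edge subsets forming cycles...
Total circuits found: 1.

1


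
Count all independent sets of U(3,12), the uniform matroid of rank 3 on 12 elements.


Independent sets of U(3,12) are all subsets of size <= 3.
Count = C(12,0) + C(12,1) + C(12,2) + C(12,3)
     = 1 + 12 + 66 + 220
     = 299.

299


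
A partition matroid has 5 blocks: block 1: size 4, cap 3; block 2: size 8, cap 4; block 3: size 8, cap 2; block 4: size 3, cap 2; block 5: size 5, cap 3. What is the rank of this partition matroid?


Rank of a partition matroid = sum of min(|Si|, ci) for each block.
= min(4,3) + min(8,4) + min(8,2) + min(3,2) + min(5,3)
= 3 + 4 + 2 + 2 + 3
= 14.

14


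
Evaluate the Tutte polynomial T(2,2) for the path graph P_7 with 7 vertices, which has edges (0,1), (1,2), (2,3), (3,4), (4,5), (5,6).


A path on 7 vertices is a tree with 6 edges.
T(x,y) = x^(6) for any tree.
T(2,2) = 2^6 = 64.

64


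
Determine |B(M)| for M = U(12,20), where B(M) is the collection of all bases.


Bases of U(12,20) are all 12-element subsets of the 20-element ground set.
Number of bases = C(20,12).
C(20,12) = 20! / (12! * 8!) = 125970.

125970


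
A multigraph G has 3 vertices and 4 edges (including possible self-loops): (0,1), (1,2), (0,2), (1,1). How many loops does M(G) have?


In a graphic matroid, a loop is a self-loop edge (u,u) with rank 0.
Examining all 4 edges for self-loops...
Self-loops found: (1,1)
Number of loops = 1.

1


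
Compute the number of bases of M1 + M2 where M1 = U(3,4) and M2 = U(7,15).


Bases of a direct sum M1 + M2: |B| = |B(M1)| * |B(M2)|.
|B(U(3,4))| = C(4,3) = 4.
|B(U(7,15))| = C(15,7) = 6435.
Total bases = 4 * 6435 = 25740.

25740


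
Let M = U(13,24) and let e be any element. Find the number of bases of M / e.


Contracting e from U(13,24) gives U(12,23).
Bases of U(12,23) = (23 choose 12) = 1352078.

1352078


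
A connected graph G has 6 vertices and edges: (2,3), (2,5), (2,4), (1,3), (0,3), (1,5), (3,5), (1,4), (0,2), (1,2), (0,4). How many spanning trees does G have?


By Kirchhoff's matrix tree theorem, the number of spanning trees equals
the determinant of any cofactor of the Laplacian matrix L.
G has 6 vertices and 11 edges.
Computing the (5 x 5) cofactor determinant gives 209.

209


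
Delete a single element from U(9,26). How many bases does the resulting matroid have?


Deleting e from U(9,26) gives U(9,25) since n > r.
Bases of U(9,25) = C(25,9) = 25! / (9! * 16!) = 2042975.

2042975


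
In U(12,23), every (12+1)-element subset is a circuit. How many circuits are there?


In U(12,23), circuits are the (13)-element subsets.
Any set of 13 elements is dependent, and removing any one element gives
an independent set of size 12, so it is a minimal dependent set.
Number of circuits = (23 choose 13) = 1144066.

1144066


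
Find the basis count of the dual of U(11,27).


The dual of U(r,n) is U(n-r, n) = U(16,27).
Bases of U(16,27) are all (16)-element subsets.
|B(M*)| = (27 choose 16) = 13037895.

13037895


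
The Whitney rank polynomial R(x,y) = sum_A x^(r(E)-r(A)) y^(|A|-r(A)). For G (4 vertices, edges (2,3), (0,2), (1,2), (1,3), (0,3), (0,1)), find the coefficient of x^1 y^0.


R(x,y) = sum over A in 2^E of x^(r(E)-r(A)) * y^(|A|-r(A)).
G has 4 vertices, 6 edges. r(E) = 3.
Enumerate all 2^6 = 64 subsets.
Count subsets with r(E)-r(A)=1 and |A|-r(A)=0: 15.

15


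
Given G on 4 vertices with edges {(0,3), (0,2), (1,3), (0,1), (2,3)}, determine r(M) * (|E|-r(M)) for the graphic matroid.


r(M) = |V| - c = 4 - 1 = 3.
nullity = |E| - r(M) = 5 - 3 = 2.
Product = 3 * 2 = 6.

6


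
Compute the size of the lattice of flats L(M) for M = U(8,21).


Flats of U(8,21): every subset of size < 8 is a flat, plus E itself.
Count = (21 choose 0) + (21 choose 1) + (21 choose 2) + (21 choose 3) + (21 choose 4) + (21 choose 5) + (21 choose 6) + (21 choose 7) + 1
     = 1 + 21 + 210 + 1330 + 5985 + 20349 + 54264 + 116280 + 1
     = 198441.

198441


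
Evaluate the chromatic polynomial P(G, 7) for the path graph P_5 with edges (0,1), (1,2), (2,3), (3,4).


P(P_5, k) = k * (k-1)^(4).
P(7) = 7 * 6^4 = 7 * 1296 = 9072.

9072


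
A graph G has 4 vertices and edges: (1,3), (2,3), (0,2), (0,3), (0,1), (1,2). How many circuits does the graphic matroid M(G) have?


A circuit in a graphic matroid = edge set of a simple cycle.
G has 4 vertices and 6 edges.
Enumerating all minimal edge subsets forming cycles...
Total circuits found: 7.

7


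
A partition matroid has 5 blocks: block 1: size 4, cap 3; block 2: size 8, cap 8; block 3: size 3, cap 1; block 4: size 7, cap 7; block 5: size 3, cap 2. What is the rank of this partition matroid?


Rank of a partition matroid = sum of min(|Si|, ci) for each block.
= min(4,3) + min(8,8) + min(3,1) + min(7,7) + min(3,2)
= 3 + 8 + 1 + 7 + 2
= 21.

21


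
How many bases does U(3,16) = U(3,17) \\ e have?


Deleting e from U(3,17) gives U(3,16) since n > r.
Bases of U(3,16) = (16 choose 3) = 560.

560


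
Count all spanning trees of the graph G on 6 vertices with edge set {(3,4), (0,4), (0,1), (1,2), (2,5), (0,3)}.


By Kirchhoff's matrix tree theorem, the number of spanning trees equals
the determinant of any cofactor of the Laplacian matrix L.
G has 6 vertices and 6 edges.
Computing the (5 x 5) cofactor determinant gives 3.

3


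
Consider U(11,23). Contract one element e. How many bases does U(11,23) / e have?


Contracting e from U(11,23) gives U(10,22).
Bases of U(10,22) = C(22,10) = 646646.

646646


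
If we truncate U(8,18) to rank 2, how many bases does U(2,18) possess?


Truncating U(8,18) to rank 2 gives U(2,18).
Bases of U(2,18) are all 2-element subsets of 18 elements.
Number of bases = (18 choose 2) = 153.

153


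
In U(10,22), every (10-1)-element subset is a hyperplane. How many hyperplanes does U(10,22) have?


Hyperplanes of U(10,22) are flats of rank 9.
In a uniform matroid, these are exactly the (9)-element subsets.
Count = (22 choose 9) = 497420.

497420


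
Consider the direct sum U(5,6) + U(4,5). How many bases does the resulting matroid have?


Bases of a direct sum M1 + M2: |B| = |B(M1)| * |B(M2)|.
|B(U(5,6))| = C(6,5) = 6.
|B(U(4,5))| = C(5,4) = 5.
Total bases = 6 * 5 = 30.

30


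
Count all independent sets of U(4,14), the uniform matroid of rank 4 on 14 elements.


Independent sets of U(4,14) are all subsets of size <= 4.
Count = C(14,0) + C(14,1) + C(14,2) + C(14,3) + C(14,4)
     = 1 + 14 + 91 + 364 + 1001
     = 1471.

1471
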